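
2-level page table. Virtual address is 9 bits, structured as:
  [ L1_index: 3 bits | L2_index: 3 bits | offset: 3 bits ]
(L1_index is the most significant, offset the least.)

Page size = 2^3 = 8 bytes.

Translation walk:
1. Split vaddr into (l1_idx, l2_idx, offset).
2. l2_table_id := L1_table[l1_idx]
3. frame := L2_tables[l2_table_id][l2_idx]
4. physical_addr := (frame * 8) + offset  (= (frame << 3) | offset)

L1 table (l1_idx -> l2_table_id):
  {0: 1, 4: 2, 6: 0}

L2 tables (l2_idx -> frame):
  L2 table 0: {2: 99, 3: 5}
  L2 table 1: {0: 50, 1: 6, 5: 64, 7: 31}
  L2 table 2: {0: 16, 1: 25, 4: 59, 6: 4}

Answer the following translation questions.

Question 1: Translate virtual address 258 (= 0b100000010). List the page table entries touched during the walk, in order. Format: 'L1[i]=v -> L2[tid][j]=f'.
vaddr = 258 = 0b100000010
Split: l1_idx=4, l2_idx=0, offset=2

Answer: L1[4]=2 -> L2[2][0]=16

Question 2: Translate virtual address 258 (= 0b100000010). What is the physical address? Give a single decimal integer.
Answer: 130

Derivation:
vaddr = 258 = 0b100000010
Split: l1_idx=4, l2_idx=0, offset=2
L1[4] = 2
L2[2][0] = 16
paddr = 16 * 8 + 2 = 130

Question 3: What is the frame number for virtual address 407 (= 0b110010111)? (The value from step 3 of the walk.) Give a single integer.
vaddr = 407: l1_idx=6, l2_idx=2
L1[6] = 0; L2[0][2] = 99

Answer: 99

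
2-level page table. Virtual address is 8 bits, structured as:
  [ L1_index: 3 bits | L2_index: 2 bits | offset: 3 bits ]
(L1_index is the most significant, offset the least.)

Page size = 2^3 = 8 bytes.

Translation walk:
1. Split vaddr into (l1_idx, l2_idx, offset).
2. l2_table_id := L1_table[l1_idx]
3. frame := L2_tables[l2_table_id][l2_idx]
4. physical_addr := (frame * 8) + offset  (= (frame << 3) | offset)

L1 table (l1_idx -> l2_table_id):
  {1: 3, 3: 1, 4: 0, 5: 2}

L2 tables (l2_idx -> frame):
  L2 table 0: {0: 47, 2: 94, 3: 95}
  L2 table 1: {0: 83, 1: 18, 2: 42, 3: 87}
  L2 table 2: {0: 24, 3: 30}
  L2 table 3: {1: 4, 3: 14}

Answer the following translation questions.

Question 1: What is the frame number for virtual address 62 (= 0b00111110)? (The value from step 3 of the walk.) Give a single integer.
vaddr = 62: l1_idx=1, l2_idx=3
L1[1] = 3; L2[3][3] = 14

Answer: 14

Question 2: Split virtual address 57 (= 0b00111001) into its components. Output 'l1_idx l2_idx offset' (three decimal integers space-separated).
Answer: 1 3 1

Derivation:
vaddr = 57 = 0b00111001
  top 3 bits -> l1_idx = 1
  next 2 bits -> l2_idx = 3
  bottom 3 bits -> offset = 1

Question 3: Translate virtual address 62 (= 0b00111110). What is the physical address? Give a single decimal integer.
vaddr = 62 = 0b00111110
Split: l1_idx=1, l2_idx=3, offset=6
L1[1] = 3
L2[3][3] = 14
paddr = 14 * 8 + 6 = 118

Answer: 118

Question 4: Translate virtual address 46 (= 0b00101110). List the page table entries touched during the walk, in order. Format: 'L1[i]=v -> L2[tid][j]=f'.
Answer: L1[1]=3 -> L2[3][1]=4

Derivation:
vaddr = 46 = 0b00101110
Split: l1_idx=1, l2_idx=1, offset=6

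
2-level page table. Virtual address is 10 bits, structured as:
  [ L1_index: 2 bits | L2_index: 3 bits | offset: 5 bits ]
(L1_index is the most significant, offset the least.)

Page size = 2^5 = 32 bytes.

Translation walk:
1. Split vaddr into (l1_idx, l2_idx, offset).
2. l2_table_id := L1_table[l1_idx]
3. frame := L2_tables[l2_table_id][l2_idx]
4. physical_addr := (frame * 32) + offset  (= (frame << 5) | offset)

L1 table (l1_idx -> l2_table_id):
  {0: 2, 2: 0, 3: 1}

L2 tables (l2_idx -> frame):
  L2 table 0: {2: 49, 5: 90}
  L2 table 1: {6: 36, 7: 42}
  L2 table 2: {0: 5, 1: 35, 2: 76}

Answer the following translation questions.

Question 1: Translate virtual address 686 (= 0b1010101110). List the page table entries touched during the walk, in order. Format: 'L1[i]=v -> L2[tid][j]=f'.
vaddr = 686 = 0b1010101110
Split: l1_idx=2, l2_idx=5, offset=14

Answer: L1[2]=0 -> L2[0][5]=90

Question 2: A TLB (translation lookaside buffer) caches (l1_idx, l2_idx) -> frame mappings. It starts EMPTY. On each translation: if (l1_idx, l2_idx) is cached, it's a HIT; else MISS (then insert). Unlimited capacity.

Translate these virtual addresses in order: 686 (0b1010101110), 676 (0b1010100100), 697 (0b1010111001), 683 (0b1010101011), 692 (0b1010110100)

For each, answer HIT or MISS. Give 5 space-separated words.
vaddr=686: (2,5) not in TLB -> MISS, insert
vaddr=676: (2,5) in TLB -> HIT
vaddr=697: (2,5) in TLB -> HIT
vaddr=683: (2,5) in TLB -> HIT
vaddr=692: (2,5) in TLB -> HIT

Answer: MISS HIT HIT HIT HIT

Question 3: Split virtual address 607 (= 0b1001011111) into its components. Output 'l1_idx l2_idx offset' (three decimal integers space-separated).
Answer: 2 2 31

Derivation:
vaddr = 607 = 0b1001011111
  top 2 bits -> l1_idx = 2
  next 3 bits -> l2_idx = 2
  bottom 5 bits -> offset = 31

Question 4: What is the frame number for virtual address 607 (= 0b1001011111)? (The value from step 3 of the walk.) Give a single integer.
vaddr = 607: l1_idx=2, l2_idx=2
L1[2] = 0; L2[0][2] = 49

Answer: 49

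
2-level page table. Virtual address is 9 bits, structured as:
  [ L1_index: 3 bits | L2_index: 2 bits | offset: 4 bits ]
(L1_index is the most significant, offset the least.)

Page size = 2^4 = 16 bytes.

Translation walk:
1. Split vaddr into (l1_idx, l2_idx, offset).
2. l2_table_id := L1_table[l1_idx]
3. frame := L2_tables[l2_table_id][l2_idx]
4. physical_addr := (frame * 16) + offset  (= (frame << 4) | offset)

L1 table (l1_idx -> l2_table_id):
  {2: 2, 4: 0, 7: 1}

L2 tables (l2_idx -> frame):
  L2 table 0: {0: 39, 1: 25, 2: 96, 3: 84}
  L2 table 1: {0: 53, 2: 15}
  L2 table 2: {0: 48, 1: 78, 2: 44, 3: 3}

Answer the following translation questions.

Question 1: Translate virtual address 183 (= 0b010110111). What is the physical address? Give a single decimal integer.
vaddr = 183 = 0b010110111
Split: l1_idx=2, l2_idx=3, offset=7
L1[2] = 2
L2[2][3] = 3
paddr = 3 * 16 + 7 = 55

Answer: 55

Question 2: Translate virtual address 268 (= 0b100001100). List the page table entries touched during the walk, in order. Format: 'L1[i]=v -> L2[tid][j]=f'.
vaddr = 268 = 0b100001100
Split: l1_idx=4, l2_idx=0, offset=12

Answer: L1[4]=0 -> L2[0][0]=39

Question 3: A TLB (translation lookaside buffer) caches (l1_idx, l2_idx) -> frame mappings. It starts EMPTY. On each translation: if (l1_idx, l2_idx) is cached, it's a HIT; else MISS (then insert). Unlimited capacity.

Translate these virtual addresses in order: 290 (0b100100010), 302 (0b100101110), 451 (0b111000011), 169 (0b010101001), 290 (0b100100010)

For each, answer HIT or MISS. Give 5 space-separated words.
Answer: MISS HIT MISS MISS HIT

Derivation:
vaddr=290: (4,2) not in TLB -> MISS, insert
vaddr=302: (4,2) in TLB -> HIT
vaddr=451: (7,0) not in TLB -> MISS, insert
vaddr=169: (2,2) not in TLB -> MISS, insert
vaddr=290: (4,2) in TLB -> HIT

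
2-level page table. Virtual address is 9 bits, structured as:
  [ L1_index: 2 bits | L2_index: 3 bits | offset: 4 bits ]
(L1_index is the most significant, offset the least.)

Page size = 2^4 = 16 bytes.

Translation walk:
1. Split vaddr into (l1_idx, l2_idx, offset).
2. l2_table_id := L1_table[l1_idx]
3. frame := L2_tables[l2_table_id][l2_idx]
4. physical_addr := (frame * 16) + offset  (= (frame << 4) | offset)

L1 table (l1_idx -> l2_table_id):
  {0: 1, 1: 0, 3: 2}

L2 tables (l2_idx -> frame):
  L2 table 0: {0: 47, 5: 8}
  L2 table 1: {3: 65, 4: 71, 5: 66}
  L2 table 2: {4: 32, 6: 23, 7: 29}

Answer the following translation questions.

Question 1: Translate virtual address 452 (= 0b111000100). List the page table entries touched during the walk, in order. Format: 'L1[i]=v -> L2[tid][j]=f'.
vaddr = 452 = 0b111000100
Split: l1_idx=3, l2_idx=4, offset=4

Answer: L1[3]=2 -> L2[2][4]=32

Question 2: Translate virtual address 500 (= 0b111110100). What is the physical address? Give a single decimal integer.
Answer: 468

Derivation:
vaddr = 500 = 0b111110100
Split: l1_idx=3, l2_idx=7, offset=4
L1[3] = 2
L2[2][7] = 29
paddr = 29 * 16 + 4 = 468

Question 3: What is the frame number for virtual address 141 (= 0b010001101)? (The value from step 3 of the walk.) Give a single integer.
Answer: 47

Derivation:
vaddr = 141: l1_idx=1, l2_idx=0
L1[1] = 0; L2[0][0] = 47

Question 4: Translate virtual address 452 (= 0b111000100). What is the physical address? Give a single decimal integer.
vaddr = 452 = 0b111000100
Split: l1_idx=3, l2_idx=4, offset=4
L1[3] = 2
L2[2][4] = 32
paddr = 32 * 16 + 4 = 516

Answer: 516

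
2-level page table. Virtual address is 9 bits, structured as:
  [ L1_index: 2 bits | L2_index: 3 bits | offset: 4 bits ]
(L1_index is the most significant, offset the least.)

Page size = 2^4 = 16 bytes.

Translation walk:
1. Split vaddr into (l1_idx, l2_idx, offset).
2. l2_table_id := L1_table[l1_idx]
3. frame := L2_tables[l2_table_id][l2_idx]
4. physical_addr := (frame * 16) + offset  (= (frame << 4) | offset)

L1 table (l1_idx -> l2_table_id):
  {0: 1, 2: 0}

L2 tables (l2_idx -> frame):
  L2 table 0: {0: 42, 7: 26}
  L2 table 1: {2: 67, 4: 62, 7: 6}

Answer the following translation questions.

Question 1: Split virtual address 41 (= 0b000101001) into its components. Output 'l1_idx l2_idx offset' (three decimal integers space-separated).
Answer: 0 2 9

Derivation:
vaddr = 41 = 0b000101001
  top 2 bits -> l1_idx = 0
  next 3 bits -> l2_idx = 2
  bottom 4 bits -> offset = 9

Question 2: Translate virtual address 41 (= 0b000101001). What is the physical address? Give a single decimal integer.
vaddr = 41 = 0b000101001
Split: l1_idx=0, l2_idx=2, offset=9
L1[0] = 1
L2[1][2] = 67
paddr = 67 * 16 + 9 = 1081

Answer: 1081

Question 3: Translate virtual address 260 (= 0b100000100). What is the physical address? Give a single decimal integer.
Answer: 676

Derivation:
vaddr = 260 = 0b100000100
Split: l1_idx=2, l2_idx=0, offset=4
L1[2] = 0
L2[0][0] = 42
paddr = 42 * 16 + 4 = 676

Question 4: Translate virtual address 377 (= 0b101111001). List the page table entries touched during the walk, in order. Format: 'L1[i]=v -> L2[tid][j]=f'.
Answer: L1[2]=0 -> L2[0][7]=26

Derivation:
vaddr = 377 = 0b101111001
Split: l1_idx=2, l2_idx=7, offset=9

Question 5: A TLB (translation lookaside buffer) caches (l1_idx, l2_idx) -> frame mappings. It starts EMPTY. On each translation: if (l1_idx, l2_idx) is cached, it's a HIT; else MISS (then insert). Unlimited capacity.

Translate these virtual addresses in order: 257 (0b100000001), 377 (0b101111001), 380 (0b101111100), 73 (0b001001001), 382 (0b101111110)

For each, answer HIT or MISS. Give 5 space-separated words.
Answer: MISS MISS HIT MISS HIT

Derivation:
vaddr=257: (2,0) not in TLB -> MISS, insert
vaddr=377: (2,7) not in TLB -> MISS, insert
vaddr=380: (2,7) in TLB -> HIT
vaddr=73: (0,4) not in TLB -> MISS, insert
vaddr=382: (2,7) in TLB -> HIT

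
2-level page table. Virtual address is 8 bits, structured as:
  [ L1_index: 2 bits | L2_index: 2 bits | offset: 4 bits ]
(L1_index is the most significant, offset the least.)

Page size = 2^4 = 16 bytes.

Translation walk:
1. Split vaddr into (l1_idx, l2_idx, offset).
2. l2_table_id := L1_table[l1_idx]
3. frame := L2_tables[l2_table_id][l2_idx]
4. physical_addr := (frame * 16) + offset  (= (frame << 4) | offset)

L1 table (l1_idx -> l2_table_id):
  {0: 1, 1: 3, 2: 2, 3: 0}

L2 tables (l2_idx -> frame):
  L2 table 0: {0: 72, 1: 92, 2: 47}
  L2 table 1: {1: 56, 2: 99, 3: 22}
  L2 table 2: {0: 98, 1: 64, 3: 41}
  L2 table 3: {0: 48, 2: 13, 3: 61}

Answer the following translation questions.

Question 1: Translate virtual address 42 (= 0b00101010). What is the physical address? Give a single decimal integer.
vaddr = 42 = 0b00101010
Split: l1_idx=0, l2_idx=2, offset=10
L1[0] = 1
L2[1][2] = 99
paddr = 99 * 16 + 10 = 1594

Answer: 1594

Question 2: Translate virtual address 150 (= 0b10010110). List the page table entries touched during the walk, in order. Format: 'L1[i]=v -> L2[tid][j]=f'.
vaddr = 150 = 0b10010110
Split: l1_idx=2, l2_idx=1, offset=6

Answer: L1[2]=2 -> L2[2][1]=64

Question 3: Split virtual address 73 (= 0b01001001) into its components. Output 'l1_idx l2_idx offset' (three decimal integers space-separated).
Answer: 1 0 9

Derivation:
vaddr = 73 = 0b01001001
  top 2 bits -> l1_idx = 1
  next 2 bits -> l2_idx = 0
  bottom 4 bits -> offset = 9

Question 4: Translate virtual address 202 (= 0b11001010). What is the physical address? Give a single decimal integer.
vaddr = 202 = 0b11001010
Split: l1_idx=3, l2_idx=0, offset=10
L1[3] = 0
L2[0][0] = 72
paddr = 72 * 16 + 10 = 1162

Answer: 1162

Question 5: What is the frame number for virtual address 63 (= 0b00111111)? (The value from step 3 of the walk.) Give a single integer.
vaddr = 63: l1_idx=0, l2_idx=3
L1[0] = 1; L2[1][3] = 22

Answer: 22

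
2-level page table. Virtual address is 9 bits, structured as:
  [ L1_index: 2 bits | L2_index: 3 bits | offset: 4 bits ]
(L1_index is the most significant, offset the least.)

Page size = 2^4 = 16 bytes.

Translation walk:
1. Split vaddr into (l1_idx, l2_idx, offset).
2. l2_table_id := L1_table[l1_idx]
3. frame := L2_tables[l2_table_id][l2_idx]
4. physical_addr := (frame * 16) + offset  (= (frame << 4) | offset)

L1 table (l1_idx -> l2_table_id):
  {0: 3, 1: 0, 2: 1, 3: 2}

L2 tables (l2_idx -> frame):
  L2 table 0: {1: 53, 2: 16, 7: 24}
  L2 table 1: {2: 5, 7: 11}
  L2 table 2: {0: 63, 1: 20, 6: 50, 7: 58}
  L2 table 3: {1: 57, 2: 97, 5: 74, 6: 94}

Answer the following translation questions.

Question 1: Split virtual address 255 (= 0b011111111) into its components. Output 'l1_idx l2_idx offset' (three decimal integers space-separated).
vaddr = 255 = 0b011111111
  top 2 bits -> l1_idx = 1
  next 3 bits -> l2_idx = 7
  bottom 4 bits -> offset = 15

Answer: 1 7 15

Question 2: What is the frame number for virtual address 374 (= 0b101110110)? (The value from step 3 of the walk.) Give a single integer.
Answer: 11

Derivation:
vaddr = 374: l1_idx=2, l2_idx=7
L1[2] = 1; L2[1][7] = 11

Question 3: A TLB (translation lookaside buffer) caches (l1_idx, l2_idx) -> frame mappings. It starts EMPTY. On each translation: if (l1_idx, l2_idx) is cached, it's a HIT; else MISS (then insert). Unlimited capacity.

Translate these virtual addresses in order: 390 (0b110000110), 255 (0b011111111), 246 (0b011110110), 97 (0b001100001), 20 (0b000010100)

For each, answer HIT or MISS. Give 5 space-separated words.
Answer: MISS MISS HIT MISS MISS

Derivation:
vaddr=390: (3,0) not in TLB -> MISS, insert
vaddr=255: (1,7) not in TLB -> MISS, insert
vaddr=246: (1,7) in TLB -> HIT
vaddr=97: (0,6) not in TLB -> MISS, insert
vaddr=20: (0,1) not in TLB -> MISS, insert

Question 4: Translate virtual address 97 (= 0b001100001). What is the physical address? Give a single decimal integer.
Answer: 1505

Derivation:
vaddr = 97 = 0b001100001
Split: l1_idx=0, l2_idx=6, offset=1
L1[0] = 3
L2[3][6] = 94
paddr = 94 * 16 + 1 = 1505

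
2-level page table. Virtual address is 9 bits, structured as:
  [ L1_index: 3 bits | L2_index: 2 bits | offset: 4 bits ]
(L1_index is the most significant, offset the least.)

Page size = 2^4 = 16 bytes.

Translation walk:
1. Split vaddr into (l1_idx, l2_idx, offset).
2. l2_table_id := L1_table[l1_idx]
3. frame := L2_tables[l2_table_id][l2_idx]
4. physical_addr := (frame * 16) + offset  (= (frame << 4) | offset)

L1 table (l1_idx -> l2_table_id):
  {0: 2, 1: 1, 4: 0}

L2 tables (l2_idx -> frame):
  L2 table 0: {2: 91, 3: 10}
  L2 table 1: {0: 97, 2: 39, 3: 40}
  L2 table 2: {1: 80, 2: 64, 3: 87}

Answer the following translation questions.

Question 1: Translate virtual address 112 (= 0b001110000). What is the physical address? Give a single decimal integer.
vaddr = 112 = 0b001110000
Split: l1_idx=1, l2_idx=3, offset=0
L1[1] = 1
L2[1][3] = 40
paddr = 40 * 16 + 0 = 640

Answer: 640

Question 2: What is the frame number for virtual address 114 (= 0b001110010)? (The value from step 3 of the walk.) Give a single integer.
vaddr = 114: l1_idx=1, l2_idx=3
L1[1] = 1; L2[1][3] = 40

Answer: 40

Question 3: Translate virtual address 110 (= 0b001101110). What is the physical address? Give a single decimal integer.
vaddr = 110 = 0b001101110
Split: l1_idx=1, l2_idx=2, offset=14
L1[1] = 1
L2[1][2] = 39
paddr = 39 * 16 + 14 = 638

Answer: 638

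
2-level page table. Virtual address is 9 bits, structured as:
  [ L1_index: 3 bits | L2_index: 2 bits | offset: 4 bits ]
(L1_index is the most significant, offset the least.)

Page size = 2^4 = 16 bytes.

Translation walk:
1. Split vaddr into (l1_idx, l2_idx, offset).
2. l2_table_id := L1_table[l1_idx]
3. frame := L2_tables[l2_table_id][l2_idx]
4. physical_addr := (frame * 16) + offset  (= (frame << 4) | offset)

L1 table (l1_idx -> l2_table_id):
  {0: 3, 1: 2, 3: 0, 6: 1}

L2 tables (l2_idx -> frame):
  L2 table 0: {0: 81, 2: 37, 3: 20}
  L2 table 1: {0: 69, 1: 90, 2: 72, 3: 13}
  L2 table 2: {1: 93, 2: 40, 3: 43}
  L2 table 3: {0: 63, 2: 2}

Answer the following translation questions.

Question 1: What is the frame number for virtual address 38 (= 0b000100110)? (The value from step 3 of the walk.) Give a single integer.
vaddr = 38: l1_idx=0, l2_idx=2
L1[0] = 3; L2[3][2] = 2

Answer: 2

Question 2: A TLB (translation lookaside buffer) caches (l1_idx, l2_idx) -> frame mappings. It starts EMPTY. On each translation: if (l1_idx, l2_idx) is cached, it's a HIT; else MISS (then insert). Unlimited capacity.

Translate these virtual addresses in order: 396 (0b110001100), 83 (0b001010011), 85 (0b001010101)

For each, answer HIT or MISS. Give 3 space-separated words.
vaddr=396: (6,0) not in TLB -> MISS, insert
vaddr=83: (1,1) not in TLB -> MISS, insert
vaddr=85: (1,1) in TLB -> HIT

Answer: MISS MISS HIT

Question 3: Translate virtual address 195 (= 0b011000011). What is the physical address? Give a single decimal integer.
Answer: 1299

Derivation:
vaddr = 195 = 0b011000011
Split: l1_idx=3, l2_idx=0, offset=3
L1[3] = 0
L2[0][0] = 81
paddr = 81 * 16 + 3 = 1299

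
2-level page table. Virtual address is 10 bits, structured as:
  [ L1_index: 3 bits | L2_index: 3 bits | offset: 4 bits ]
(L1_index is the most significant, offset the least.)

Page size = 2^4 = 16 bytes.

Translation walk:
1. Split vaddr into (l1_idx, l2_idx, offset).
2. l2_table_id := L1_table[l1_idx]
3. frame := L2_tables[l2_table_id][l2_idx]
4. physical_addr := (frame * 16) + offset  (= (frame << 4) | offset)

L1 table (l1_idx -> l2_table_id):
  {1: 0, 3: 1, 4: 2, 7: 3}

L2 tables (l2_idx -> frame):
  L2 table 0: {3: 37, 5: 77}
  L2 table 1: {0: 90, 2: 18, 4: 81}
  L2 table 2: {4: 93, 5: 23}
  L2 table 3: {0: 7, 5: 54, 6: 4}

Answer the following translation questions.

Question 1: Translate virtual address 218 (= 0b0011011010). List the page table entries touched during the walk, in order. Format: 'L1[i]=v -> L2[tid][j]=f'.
vaddr = 218 = 0b0011011010
Split: l1_idx=1, l2_idx=5, offset=10

Answer: L1[1]=0 -> L2[0][5]=77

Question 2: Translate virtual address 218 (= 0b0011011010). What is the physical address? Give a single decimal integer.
Answer: 1242

Derivation:
vaddr = 218 = 0b0011011010
Split: l1_idx=1, l2_idx=5, offset=10
L1[1] = 0
L2[0][5] = 77
paddr = 77 * 16 + 10 = 1242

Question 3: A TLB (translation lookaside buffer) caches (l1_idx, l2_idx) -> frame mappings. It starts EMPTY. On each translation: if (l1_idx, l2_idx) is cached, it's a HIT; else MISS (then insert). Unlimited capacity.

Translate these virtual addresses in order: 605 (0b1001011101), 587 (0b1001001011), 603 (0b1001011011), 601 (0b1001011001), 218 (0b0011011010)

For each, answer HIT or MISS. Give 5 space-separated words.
vaddr=605: (4,5) not in TLB -> MISS, insert
vaddr=587: (4,4) not in TLB -> MISS, insert
vaddr=603: (4,5) in TLB -> HIT
vaddr=601: (4,5) in TLB -> HIT
vaddr=218: (1,5) not in TLB -> MISS, insert

Answer: MISS MISS HIT HIT MISS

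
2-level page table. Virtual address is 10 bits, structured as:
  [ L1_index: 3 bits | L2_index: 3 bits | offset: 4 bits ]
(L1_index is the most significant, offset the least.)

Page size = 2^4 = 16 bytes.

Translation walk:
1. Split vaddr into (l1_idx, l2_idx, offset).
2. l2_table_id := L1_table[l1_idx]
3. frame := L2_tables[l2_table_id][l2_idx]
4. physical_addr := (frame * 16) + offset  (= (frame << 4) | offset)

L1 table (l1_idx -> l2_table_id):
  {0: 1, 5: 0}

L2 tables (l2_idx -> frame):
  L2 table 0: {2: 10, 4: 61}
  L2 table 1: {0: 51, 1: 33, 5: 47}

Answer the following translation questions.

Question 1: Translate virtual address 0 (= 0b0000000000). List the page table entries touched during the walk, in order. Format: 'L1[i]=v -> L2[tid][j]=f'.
Answer: L1[0]=1 -> L2[1][0]=51

Derivation:
vaddr = 0 = 0b0000000000
Split: l1_idx=0, l2_idx=0, offset=0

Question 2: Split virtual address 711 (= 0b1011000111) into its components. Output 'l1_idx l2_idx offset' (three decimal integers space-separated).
vaddr = 711 = 0b1011000111
  top 3 bits -> l1_idx = 5
  next 3 bits -> l2_idx = 4
  bottom 4 bits -> offset = 7

Answer: 5 4 7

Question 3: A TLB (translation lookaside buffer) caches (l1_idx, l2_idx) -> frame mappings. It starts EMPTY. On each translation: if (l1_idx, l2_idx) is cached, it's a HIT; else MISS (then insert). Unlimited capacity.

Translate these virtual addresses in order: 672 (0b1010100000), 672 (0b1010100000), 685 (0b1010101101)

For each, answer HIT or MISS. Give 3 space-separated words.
vaddr=672: (5,2) not in TLB -> MISS, insert
vaddr=672: (5,2) in TLB -> HIT
vaddr=685: (5,2) in TLB -> HIT

Answer: MISS HIT HIT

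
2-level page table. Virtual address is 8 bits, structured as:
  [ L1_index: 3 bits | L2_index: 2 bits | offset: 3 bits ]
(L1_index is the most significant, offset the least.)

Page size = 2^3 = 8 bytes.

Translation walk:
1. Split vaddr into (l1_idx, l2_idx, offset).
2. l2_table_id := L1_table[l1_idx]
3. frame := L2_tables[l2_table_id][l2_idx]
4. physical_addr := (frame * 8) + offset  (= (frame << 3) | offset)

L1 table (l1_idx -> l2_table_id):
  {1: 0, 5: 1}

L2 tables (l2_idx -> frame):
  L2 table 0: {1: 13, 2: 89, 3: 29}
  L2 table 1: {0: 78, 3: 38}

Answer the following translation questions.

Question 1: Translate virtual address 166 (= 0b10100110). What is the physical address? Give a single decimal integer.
vaddr = 166 = 0b10100110
Split: l1_idx=5, l2_idx=0, offset=6
L1[5] = 1
L2[1][0] = 78
paddr = 78 * 8 + 6 = 630

Answer: 630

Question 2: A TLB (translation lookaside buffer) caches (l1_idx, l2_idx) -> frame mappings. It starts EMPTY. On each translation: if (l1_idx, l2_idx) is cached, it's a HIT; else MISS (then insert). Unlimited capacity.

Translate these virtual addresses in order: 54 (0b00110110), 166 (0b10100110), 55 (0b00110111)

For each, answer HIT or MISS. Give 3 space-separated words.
Answer: MISS MISS HIT

Derivation:
vaddr=54: (1,2) not in TLB -> MISS, insert
vaddr=166: (5,0) not in TLB -> MISS, insert
vaddr=55: (1,2) in TLB -> HIT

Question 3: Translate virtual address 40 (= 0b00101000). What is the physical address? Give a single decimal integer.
vaddr = 40 = 0b00101000
Split: l1_idx=1, l2_idx=1, offset=0
L1[1] = 0
L2[0][1] = 13
paddr = 13 * 8 + 0 = 104

Answer: 104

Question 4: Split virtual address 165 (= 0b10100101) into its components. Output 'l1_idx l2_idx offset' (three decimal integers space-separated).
vaddr = 165 = 0b10100101
  top 3 bits -> l1_idx = 5
  next 2 bits -> l2_idx = 0
  bottom 3 bits -> offset = 5

Answer: 5 0 5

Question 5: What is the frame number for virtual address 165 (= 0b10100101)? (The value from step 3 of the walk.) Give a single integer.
Answer: 78

Derivation:
vaddr = 165: l1_idx=5, l2_idx=0
L1[5] = 1; L2[1][0] = 78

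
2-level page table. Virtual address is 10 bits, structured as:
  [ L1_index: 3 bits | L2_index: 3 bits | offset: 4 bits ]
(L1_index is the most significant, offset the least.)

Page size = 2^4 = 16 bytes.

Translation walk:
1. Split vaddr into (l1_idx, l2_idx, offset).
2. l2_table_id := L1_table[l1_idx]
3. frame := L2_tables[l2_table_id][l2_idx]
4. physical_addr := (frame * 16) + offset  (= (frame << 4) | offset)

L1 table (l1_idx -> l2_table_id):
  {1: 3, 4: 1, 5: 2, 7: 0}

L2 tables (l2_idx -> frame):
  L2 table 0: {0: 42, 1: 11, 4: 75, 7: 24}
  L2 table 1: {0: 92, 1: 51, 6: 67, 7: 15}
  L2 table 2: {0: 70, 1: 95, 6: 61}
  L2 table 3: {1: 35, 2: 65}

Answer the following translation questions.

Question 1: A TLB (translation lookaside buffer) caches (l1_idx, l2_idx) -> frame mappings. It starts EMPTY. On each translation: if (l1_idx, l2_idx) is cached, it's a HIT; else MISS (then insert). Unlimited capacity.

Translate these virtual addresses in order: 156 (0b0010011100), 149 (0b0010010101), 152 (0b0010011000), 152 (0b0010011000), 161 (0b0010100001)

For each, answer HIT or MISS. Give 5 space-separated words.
Answer: MISS HIT HIT HIT MISS

Derivation:
vaddr=156: (1,1) not in TLB -> MISS, insert
vaddr=149: (1,1) in TLB -> HIT
vaddr=152: (1,1) in TLB -> HIT
vaddr=152: (1,1) in TLB -> HIT
vaddr=161: (1,2) not in TLB -> MISS, insert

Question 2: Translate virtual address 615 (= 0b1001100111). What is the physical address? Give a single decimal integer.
Answer: 1079

Derivation:
vaddr = 615 = 0b1001100111
Split: l1_idx=4, l2_idx=6, offset=7
L1[4] = 1
L2[1][6] = 67
paddr = 67 * 16 + 7 = 1079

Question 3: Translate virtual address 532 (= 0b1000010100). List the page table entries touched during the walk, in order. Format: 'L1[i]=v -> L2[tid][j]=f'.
vaddr = 532 = 0b1000010100
Split: l1_idx=4, l2_idx=1, offset=4

Answer: L1[4]=1 -> L2[1][1]=51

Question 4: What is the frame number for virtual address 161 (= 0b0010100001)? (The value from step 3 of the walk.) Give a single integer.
vaddr = 161: l1_idx=1, l2_idx=2
L1[1] = 3; L2[3][2] = 65

Answer: 65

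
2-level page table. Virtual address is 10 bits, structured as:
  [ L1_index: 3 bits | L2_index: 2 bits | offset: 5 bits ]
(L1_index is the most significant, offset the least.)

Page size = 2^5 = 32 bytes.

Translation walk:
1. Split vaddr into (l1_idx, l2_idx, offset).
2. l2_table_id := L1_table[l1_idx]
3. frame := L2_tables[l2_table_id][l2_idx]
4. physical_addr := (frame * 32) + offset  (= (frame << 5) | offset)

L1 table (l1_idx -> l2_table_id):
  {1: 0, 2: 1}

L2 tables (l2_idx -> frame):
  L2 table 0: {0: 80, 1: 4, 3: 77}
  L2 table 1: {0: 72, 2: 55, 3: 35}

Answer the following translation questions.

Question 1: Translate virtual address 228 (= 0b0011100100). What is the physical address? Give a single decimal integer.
Answer: 2468

Derivation:
vaddr = 228 = 0b0011100100
Split: l1_idx=1, l2_idx=3, offset=4
L1[1] = 0
L2[0][3] = 77
paddr = 77 * 32 + 4 = 2468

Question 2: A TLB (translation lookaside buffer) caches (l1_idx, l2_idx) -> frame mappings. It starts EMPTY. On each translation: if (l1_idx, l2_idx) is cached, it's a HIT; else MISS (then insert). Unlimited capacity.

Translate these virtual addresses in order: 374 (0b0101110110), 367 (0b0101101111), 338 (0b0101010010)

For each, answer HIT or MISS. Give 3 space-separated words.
vaddr=374: (2,3) not in TLB -> MISS, insert
vaddr=367: (2,3) in TLB -> HIT
vaddr=338: (2,2) not in TLB -> MISS, insert

Answer: MISS HIT MISS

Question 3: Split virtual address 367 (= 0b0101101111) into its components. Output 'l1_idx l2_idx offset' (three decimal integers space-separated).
vaddr = 367 = 0b0101101111
  top 3 bits -> l1_idx = 2
  next 2 bits -> l2_idx = 3
  bottom 5 bits -> offset = 15

Answer: 2 3 15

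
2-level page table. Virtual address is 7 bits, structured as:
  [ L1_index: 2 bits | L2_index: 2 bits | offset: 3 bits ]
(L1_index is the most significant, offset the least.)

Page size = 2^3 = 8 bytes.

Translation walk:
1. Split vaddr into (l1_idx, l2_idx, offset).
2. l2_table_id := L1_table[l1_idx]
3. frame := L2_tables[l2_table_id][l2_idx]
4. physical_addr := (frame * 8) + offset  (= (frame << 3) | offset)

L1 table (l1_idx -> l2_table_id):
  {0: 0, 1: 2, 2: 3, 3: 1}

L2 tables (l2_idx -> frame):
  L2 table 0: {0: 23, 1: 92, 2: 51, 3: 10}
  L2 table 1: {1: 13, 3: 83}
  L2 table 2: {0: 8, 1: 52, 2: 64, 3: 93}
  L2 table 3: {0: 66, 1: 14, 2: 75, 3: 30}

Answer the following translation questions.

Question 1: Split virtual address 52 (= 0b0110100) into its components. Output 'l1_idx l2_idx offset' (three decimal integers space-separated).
Answer: 1 2 4

Derivation:
vaddr = 52 = 0b0110100
  top 2 bits -> l1_idx = 1
  next 2 bits -> l2_idx = 2
  bottom 3 bits -> offset = 4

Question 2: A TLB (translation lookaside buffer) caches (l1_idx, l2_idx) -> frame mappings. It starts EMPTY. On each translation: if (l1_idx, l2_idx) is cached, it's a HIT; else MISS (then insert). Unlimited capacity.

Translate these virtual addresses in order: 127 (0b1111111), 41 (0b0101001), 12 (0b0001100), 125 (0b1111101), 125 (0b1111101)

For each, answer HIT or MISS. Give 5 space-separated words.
vaddr=127: (3,3) not in TLB -> MISS, insert
vaddr=41: (1,1) not in TLB -> MISS, insert
vaddr=12: (0,1) not in TLB -> MISS, insert
vaddr=125: (3,3) in TLB -> HIT
vaddr=125: (3,3) in TLB -> HIT

Answer: MISS MISS MISS HIT HIT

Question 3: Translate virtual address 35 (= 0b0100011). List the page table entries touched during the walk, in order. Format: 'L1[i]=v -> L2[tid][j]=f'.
Answer: L1[1]=2 -> L2[2][0]=8

Derivation:
vaddr = 35 = 0b0100011
Split: l1_idx=1, l2_idx=0, offset=3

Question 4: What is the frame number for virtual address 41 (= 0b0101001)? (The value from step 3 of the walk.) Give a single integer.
Answer: 52

Derivation:
vaddr = 41: l1_idx=1, l2_idx=1
L1[1] = 2; L2[2][1] = 52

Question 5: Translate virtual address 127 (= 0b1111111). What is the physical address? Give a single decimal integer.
vaddr = 127 = 0b1111111
Split: l1_idx=3, l2_idx=3, offset=7
L1[3] = 1
L2[1][3] = 83
paddr = 83 * 8 + 7 = 671

Answer: 671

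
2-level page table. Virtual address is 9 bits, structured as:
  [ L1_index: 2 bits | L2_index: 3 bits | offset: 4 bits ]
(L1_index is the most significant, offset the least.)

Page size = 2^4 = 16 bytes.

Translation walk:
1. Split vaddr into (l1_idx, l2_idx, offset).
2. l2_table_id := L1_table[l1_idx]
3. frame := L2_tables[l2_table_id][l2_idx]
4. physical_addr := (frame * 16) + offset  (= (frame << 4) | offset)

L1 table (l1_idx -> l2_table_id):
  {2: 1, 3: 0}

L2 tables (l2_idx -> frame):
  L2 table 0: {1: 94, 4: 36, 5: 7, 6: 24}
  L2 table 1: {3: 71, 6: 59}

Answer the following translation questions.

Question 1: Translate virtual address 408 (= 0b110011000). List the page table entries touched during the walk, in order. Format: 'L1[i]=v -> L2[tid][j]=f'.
Answer: L1[3]=0 -> L2[0][1]=94

Derivation:
vaddr = 408 = 0b110011000
Split: l1_idx=3, l2_idx=1, offset=8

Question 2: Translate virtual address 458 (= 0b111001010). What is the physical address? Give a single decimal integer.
Answer: 586

Derivation:
vaddr = 458 = 0b111001010
Split: l1_idx=3, l2_idx=4, offset=10
L1[3] = 0
L2[0][4] = 36
paddr = 36 * 16 + 10 = 586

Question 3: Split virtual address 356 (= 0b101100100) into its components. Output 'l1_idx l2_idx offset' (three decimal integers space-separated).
Answer: 2 6 4

Derivation:
vaddr = 356 = 0b101100100
  top 2 bits -> l1_idx = 2
  next 3 bits -> l2_idx = 6
  bottom 4 bits -> offset = 4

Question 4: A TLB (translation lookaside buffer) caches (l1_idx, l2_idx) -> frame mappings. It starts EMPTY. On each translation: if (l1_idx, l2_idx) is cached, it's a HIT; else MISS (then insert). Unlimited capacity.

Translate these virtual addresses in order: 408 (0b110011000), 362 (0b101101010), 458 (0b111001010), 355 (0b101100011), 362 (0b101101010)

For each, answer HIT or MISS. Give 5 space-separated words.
vaddr=408: (3,1) not in TLB -> MISS, insert
vaddr=362: (2,6) not in TLB -> MISS, insert
vaddr=458: (3,4) not in TLB -> MISS, insert
vaddr=355: (2,6) in TLB -> HIT
vaddr=362: (2,6) in TLB -> HIT

Answer: MISS MISS MISS HIT HIT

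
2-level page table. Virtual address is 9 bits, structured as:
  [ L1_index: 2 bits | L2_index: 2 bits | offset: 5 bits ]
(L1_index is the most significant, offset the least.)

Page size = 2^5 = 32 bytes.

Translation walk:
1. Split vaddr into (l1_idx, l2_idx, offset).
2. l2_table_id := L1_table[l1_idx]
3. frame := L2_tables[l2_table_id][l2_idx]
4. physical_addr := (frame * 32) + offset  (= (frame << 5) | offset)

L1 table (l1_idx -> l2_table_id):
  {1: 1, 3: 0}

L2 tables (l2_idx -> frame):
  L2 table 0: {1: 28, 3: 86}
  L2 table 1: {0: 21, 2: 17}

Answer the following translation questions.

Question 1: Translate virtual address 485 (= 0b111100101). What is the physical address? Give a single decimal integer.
vaddr = 485 = 0b111100101
Split: l1_idx=3, l2_idx=3, offset=5
L1[3] = 0
L2[0][3] = 86
paddr = 86 * 32 + 5 = 2757

Answer: 2757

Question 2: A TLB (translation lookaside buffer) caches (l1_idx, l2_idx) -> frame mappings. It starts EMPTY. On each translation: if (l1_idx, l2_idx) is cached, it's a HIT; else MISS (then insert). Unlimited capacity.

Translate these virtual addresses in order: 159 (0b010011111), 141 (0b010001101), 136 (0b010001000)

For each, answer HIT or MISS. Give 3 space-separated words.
Answer: MISS HIT HIT

Derivation:
vaddr=159: (1,0) not in TLB -> MISS, insert
vaddr=141: (1,0) in TLB -> HIT
vaddr=136: (1,0) in TLB -> HIT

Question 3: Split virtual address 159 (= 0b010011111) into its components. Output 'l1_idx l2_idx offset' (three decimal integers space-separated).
vaddr = 159 = 0b010011111
  top 2 bits -> l1_idx = 1
  next 2 bits -> l2_idx = 0
  bottom 5 bits -> offset = 31

Answer: 1 0 31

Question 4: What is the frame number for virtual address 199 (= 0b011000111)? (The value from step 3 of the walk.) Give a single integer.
vaddr = 199: l1_idx=1, l2_idx=2
L1[1] = 1; L2[1][2] = 17

Answer: 17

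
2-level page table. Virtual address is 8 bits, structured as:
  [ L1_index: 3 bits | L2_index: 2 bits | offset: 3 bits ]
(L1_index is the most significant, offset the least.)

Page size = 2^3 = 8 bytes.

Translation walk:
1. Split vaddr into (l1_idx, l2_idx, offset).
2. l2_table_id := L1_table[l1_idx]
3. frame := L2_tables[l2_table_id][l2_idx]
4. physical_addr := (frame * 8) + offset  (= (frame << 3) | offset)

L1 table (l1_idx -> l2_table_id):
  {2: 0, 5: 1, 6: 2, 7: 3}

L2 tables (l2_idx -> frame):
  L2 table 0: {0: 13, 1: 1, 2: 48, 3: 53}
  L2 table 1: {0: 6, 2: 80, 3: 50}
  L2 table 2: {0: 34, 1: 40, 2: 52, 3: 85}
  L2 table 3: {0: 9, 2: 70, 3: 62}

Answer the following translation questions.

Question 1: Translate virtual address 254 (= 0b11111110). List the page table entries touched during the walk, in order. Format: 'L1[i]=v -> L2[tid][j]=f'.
Answer: L1[7]=3 -> L2[3][3]=62

Derivation:
vaddr = 254 = 0b11111110
Split: l1_idx=7, l2_idx=3, offset=6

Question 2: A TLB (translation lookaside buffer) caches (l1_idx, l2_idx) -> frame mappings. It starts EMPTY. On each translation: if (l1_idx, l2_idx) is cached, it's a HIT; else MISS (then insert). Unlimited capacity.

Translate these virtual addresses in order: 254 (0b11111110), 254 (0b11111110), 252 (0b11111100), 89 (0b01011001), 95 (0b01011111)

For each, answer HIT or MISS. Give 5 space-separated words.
vaddr=254: (7,3) not in TLB -> MISS, insert
vaddr=254: (7,3) in TLB -> HIT
vaddr=252: (7,3) in TLB -> HIT
vaddr=89: (2,3) not in TLB -> MISS, insert
vaddr=95: (2,3) in TLB -> HIT

Answer: MISS HIT HIT MISS HIT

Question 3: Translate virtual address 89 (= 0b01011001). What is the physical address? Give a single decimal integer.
Answer: 425

Derivation:
vaddr = 89 = 0b01011001
Split: l1_idx=2, l2_idx=3, offset=1
L1[2] = 0
L2[0][3] = 53
paddr = 53 * 8 + 1 = 425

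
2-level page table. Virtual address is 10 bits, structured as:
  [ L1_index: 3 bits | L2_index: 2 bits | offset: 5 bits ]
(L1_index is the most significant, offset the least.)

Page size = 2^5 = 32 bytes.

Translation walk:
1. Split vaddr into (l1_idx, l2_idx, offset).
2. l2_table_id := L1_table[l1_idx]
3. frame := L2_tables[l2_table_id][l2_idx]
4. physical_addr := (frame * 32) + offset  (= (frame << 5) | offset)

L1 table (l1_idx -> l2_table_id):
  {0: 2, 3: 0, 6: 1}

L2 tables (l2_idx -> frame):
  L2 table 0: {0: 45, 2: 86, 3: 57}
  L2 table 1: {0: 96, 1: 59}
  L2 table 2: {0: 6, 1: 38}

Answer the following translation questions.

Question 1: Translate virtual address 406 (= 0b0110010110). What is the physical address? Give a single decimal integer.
vaddr = 406 = 0b0110010110
Split: l1_idx=3, l2_idx=0, offset=22
L1[3] = 0
L2[0][0] = 45
paddr = 45 * 32 + 22 = 1462

Answer: 1462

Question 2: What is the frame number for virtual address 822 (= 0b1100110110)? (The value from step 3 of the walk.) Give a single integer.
vaddr = 822: l1_idx=6, l2_idx=1
L1[6] = 1; L2[1][1] = 59

Answer: 59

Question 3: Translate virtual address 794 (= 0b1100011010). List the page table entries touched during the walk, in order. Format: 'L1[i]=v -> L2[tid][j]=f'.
Answer: L1[6]=1 -> L2[1][0]=96

Derivation:
vaddr = 794 = 0b1100011010
Split: l1_idx=6, l2_idx=0, offset=26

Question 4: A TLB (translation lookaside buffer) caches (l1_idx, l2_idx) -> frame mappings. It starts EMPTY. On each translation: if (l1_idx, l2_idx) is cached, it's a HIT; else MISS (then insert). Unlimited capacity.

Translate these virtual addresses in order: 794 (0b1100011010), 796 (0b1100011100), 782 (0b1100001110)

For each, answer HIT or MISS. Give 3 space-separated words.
Answer: MISS HIT HIT

Derivation:
vaddr=794: (6,0) not in TLB -> MISS, insert
vaddr=796: (6,0) in TLB -> HIT
vaddr=782: (6,0) in TLB -> HIT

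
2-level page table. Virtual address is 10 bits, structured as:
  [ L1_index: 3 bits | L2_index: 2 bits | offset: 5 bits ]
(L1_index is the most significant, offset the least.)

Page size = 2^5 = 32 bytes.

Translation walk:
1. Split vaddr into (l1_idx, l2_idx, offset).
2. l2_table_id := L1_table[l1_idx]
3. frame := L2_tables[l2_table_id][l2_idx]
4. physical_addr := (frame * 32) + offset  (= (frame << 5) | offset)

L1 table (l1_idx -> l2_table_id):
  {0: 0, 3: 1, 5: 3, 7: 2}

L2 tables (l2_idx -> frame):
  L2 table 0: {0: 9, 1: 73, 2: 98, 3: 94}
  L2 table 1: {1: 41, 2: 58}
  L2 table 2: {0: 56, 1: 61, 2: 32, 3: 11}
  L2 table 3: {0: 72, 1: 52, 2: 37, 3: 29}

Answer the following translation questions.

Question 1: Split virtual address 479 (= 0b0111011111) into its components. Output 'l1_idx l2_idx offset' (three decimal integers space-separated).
vaddr = 479 = 0b0111011111
  top 3 bits -> l1_idx = 3
  next 2 bits -> l2_idx = 2
  bottom 5 bits -> offset = 31

Answer: 3 2 31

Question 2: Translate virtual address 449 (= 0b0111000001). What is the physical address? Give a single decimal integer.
vaddr = 449 = 0b0111000001
Split: l1_idx=3, l2_idx=2, offset=1
L1[3] = 1
L2[1][2] = 58
paddr = 58 * 32 + 1 = 1857

Answer: 1857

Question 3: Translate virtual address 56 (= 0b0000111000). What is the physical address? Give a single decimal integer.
vaddr = 56 = 0b0000111000
Split: l1_idx=0, l2_idx=1, offset=24
L1[0] = 0
L2[0][1] = 73
paddr = 73 * 32 + 24 = 2360

Answer: 2360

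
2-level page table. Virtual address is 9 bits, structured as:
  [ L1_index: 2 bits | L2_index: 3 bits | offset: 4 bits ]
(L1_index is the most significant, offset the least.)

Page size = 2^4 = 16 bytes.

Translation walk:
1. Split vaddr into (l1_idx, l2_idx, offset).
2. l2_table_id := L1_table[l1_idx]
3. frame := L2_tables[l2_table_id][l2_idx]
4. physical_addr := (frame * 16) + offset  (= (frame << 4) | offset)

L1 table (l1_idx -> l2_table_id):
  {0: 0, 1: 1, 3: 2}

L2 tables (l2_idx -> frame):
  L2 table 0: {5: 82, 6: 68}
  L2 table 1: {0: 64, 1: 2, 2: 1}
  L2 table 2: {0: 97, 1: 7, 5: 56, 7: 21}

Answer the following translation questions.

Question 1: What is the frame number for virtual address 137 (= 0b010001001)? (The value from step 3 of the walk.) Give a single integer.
vaddr = 137: l1_idx=1, l2_idx=0
L1[1] = 1; L2[1][0] = 64

Answer: 64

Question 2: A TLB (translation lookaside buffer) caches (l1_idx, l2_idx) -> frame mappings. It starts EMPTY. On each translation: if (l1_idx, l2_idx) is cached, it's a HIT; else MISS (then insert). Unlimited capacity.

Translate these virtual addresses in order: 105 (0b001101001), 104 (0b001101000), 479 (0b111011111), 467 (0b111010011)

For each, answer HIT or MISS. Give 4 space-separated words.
Answer: MISS HIT MISS HIT

Derivation:
vaddr=105: (0,6) not in TLB -> MISS, insert
vaddr=104: (0,6) in TLB -> HIT
vaddr=479: (3,5) not in TLB -> MISS, insert
vaddr=467: (3,5) in TLB -> HIT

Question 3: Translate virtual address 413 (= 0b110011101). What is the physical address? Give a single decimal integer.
vaddr = 413 = 0b110011101
Split: l1_idx=3, l2_idx=1, offset=13
L1[3] = 2
L2[2][1] = 7
paddr = 7 * 16 + 13 = 125

Answer: 125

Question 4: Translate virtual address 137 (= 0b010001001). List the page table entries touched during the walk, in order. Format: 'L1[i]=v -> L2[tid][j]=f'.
Answer: L1[1]=1 -> L2[1][0]=64

Derivation:
vaddr = 137 = 0b010001001
Split: l1_idx=1, l2_idx=0, offset=9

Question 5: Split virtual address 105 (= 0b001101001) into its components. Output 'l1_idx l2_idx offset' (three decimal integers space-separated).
vaddr = 105 = 0b001101001
  top 2 bits -> l1_idx = 0
  next 3 bits -> l2_idx = 6
  bottom 4 bits -> offset = 9

Answer: 0 6 9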